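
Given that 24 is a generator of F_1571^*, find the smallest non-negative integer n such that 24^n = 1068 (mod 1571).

Baby-step giant-step with m = ceil(sqrt(1570)) = 40.
Baby table (24^j mod 1571 for j=0..39):
  0:1  1:24  2:576  3:1256  4:295  5:796  6:252  7:1335
  8:620  9:741  10:503  11:1075  12:664  13:226  14:711  15:1354
  16:1076  17:688  18:802  19:396  20:78  21:301  22:940  23:566
  24:1016  25:819  26:804  27:444  28:1230  29:1242  30:1530  31:587
  32:1520  33:347  34:473  35:355  36:665  37:250  38:1287  39:1039
Giant step factor: 24^(-40) ≡ 1029 (mod 1571).
Scan 1068·1029^i mod 1571 for i = 0, 1, …:
  i=0: 1068   i=1: 843   i=2: 255   i=3: 38
  i=4: 1398   i=5: 1077   i=6: 678   i=7: 138
  i=8: 612   i=9: 1348     …   i=18: 1266
  i=19: 355
Match at i=19, j=35: n = 19·40 + 35 = 795.

795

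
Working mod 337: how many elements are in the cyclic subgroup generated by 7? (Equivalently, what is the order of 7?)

56

The order of 7 must divide p − 1 = 336 = 2^4 · 3 · 7.
Divisors: 1, 2, 3, 4, 6, 7, 8, 12, 14, 16, 21, 24, 28, 42, 48, 56, 84, 112, 168, 336.
Check each in increasing order: 7^1 ≡ 7;  7^2 ≡ 49;  7^3 ≡ 6;  7^4 ≡ 42;  7^6 ≡ 36;  7^7 ≡ 252;  7^8 ≡ 79;  7^12 ≡ 285;  7^14 ≡ 148;  7^16 ≡ 175;  7^21 ≡ 226;  7^24 ≡ 8;  7^28 ≡ 336;  7^42 ≡ 189;  7^48 ≡ 64;  7^56 ≡ 1.
Smallest exponent giving 1 is 56.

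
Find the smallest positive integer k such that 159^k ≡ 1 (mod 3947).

1973

The order of 159 must divide p − 1 = 3946 = 2 · 1973.
Divisors: 1, 2, 1973, 3946.
Check each in increasing order: 159^1 ≡ 159;  159^2 ≡ 1599;  159^1973 ≡ 1.
Smallest exponent giving 1 is 1973.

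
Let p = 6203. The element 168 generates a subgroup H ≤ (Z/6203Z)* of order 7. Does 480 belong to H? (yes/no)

yes

⟨168⟩ has order 7; its elements mod 6203 are {1, 168, 480, 889, 2540, 3412, 4916}.
480 is in this set.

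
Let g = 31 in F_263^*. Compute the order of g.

131

The order of 31 must divide p − 1 = 262 = 2 · 131.
Divisors: 1, 2, 131, 262.
Check each in increasing order: 31^1 ≡ 31;  31^2 ≡ 172;  31^131 ≡ 1.
Smallest exponent giving 1 is 131.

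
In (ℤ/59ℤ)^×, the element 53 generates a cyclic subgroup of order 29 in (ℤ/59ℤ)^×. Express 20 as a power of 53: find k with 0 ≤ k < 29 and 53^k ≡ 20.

3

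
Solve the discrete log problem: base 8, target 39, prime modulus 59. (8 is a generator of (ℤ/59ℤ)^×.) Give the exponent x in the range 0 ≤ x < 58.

51

Baby-step giant-step with m = ceil(sqrt(58)) = 8.
Baby table (8^j mod 59 for j=0..7):
  0:1  1:8  2:5  3:40  4:25  5:23  6:7  7:56
Giant step factor: 8^(-8) ≡ 27 (mod 59).
Scan 39·27^i mod 59 for i = 0, 1, …:
  i=0: 39   i=1: 50   i=2: 52   i=3: 47
  i=4: 30   i=5: 43   i=6: 40
Match at i=6, j=3: x = 6·8 + 3 = 51.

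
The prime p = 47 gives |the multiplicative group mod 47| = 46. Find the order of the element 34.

23

The order of 34 must divide p − 1 = 46 = 2 · 23.
Divisors: 1, 2, 23, 46.
Check each in increasing order: 34^1 ≡ 34;  34^2 ≡ 28;  34^23 ≡ 1.
Smallest exponent giving 1 is 23.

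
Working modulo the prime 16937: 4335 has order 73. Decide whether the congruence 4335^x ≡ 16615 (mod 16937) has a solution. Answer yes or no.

16615 ∈ ⟨4335⟩ iff 16615^73 ≡ 1 (mod 16937), since |⟨4335⟩| = 73.
16615^73 mod 16937 = 1.
Since 1 = 1, 16615 lies in the subgroup.

yes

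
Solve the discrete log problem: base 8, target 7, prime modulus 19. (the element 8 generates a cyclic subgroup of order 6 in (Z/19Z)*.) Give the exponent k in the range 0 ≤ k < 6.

2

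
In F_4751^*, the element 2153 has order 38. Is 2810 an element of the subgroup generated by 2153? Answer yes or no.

2810 ∈ ⟨2153⟩ iff 2810^38 ≡ 1 (mod 4751), since |⟨2153⟩| = 38.
2810^38 mod 4751 = 1.
Since 1 = 1, 2810 lies in the subgroup.

yes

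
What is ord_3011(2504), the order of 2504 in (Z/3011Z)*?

430

The order of 2504 must divide p − 1 = 3010 = 2 · 5 · 7 · 43.
Divisors: 1, 2, 5, 7, 10, 14, 35, 43, 70, 86, 215, 301, 430, 602, 1505, 3010.
Check each in increasing order: 2504^1 ≡ 2504;  2504^2 ≡ 1114;  2504^5 ≡ 2621;  2504^7 ≡ 2135;  2504^10 ≡ 1550;  2504^14 ≡ 2582;  2504^35 ≡ 1068;  2504^43 ≡ 1113;  2504^70 ≡ 2466;  2504^86 ≡ 1248;  2504^215 ≡ 3010;  2504^301 ≡ 1763;  2504^430 ≡ 1.
Smallest exponent giving 1 is 430.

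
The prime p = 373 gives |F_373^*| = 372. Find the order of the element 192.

The order of 192 must divide p − 1 = 372 = 2^2 · 3 · 31.
Divisors: 1, 2, 3, 4, 6, 12, 31, 62, 93, 124, 186, 372.
Check each in increasing order: 192^1 ≡ 192;  192^2 ≡ 310;  192^3 ≡ 213;  192^4 ≡ 239;  192^6 ≡ 236;  192^12 ≡ 119;  192^31 ≡ 284;  192^62 ≡ 88;  192^93 ≡ 1.
Smallest exponent giving 1 is 93.

93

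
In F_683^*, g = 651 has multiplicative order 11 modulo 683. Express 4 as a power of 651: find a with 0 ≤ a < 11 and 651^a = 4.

Successive powers of 651 modulo 683:
  651^0=1  651^1=651  651^2=341  651^3=16  651^4=171  651^5=675
  651^6=256  651^7=4
So 651^7 ≡ 4 (mod 683), giving a = 7.

7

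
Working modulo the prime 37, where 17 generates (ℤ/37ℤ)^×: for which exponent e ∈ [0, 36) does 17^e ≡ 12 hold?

4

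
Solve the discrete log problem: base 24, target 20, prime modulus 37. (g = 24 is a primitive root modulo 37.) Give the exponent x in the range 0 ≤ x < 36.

17

Successive powers of 24 modulo 37:
  24^0=1  24^1=24  24^2=21  24^3=23  24^4=34  24^5=2
  24^6=11  24^7=5  24^8=9  24^9=31  24^10=4  24^11=22
  24^12=10  24^13=18  24^14=25  24^15=8  24^16=7  24^17=20
So 24^17 ≡ 20 (mod 37), giving x = 17.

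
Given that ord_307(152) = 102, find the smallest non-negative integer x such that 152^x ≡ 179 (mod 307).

Baby-step giant-step with m = ceil(sqrt(102)) = 11.
Baby table (152^j mod 307 for j=0..10):
  0:1  1:152  2:79  3:35  4:101  5:2  6:304  7:158
  8:70  9:202  10:4
Giant step factor: 152^(-11) ≡ 51 (mod 307).
Scan 179·51^i mod 307 for i = 0, 1, …:
  i=0: 179   i=1: 226   i=2: 167   i=3: 228
  i=4: 269   i=5: 211   i=6: 16   i=7: 202
Match at i=7, j=9: x = 7·11 + 9 = 86.

86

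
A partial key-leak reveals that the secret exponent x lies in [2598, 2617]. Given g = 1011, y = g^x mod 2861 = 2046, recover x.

Compute 1011^2598 mod 2861 = 824, then multiply by 1011 repeatedly:
  1011^2598=824  1011^2599=513  1011^2600=802  1011^2601=1159  1011^2602=1600
  1011^2603=1135  1011^2604=224  1011^2605=445  1011^2606=718  1011^2607=2065
  1011^2608=2046
Found 2046 at exponent 2608.

2608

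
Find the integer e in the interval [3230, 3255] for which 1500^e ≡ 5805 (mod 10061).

3244

Compute 1500^3230 mod 10061 = 1359, then multiply by 1500 repeatedly:
  1500^3230=1359  1500^3231=6178  1500^3232=819  1500^3233=1058  1500^3234=7423
  1500^3235=7034  1500^3236=7072  1500^3237=3706  1500^3238=5328  1500^3239=3566
  1500^3240=6609  1500^3241=3415  1500^3242=1451  1500^3243=3324  1500^3244=5805
Found 5805 at exponent 3244.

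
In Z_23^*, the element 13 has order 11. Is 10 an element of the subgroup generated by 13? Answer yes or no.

no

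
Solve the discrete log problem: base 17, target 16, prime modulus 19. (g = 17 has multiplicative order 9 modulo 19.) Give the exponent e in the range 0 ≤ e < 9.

4

Successive powers of 17 modulo 19:
  17^0=1  17^1=17  17^2=4  17^3=11  17^4=16
So 17^4 ≡ 16 (mod 19), giving e = 4.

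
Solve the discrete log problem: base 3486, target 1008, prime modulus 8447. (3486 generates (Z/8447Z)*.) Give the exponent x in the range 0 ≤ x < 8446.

8174

Baby-step giant-step with m = ceil(sqrt(8446)) = 92.
Baby table (3486^j mod 8447 for j=0..91):
  0:1  1:3486  2:5410  3:5556  4:7692  5:3534  6:3798  7:3379
  8:4076  9:1082  10:4490  11:8296  12:5775  13:2449  14:5744  15:4194
  16:6974  17:898  18:5038  19:1155  20:5558  21:6217  22:5907  23:6463
  24:1869  25:2697  26:231  27:2801  28:8001  29:7939  30:2982  31:5442
  32:7297  33:3425  34:3939  35:4979  36:6656  37:7354  38:7846  39:8217
  40:685  41:5856  42:6064  43:4710  44:6539  45:4948  46:8401  47:137
  48:4550  49:6281  50:942  51:6376  52:2679  53:5059  54:6785  55:910
  56:4635  57:6946  58:4654  59:5604  60:6080  61:1357  62:182  63:927
  64:4768  65:5999  66:6189  67:1216  68:7029  69:6794  70:6943  71:2643
  72:6268  73:6306  74:3622  75:6474  76:6427  77:3078  78:2218  79:2943
  80:4640  81:7482  82:6363  83:8043  84:2305  85:2133  86:2278  87:928
  88:8254  89:2962  90:3298  91:461
Giant step factor: 3486^(-92) ≡ 994 (mod 8447).
Scan 1008·994^i mod 8447 for i = 0, 1, …:
  i=0: 1008   i=1: 5206   i=2: 5200   i=3: 7683
  i=4: 814   i=5: 6651   i=6: 5540   i=7: 7763
  i=8: 4311   i=9: 2505     …   i=87: 5203
  i=88: 2218
Match at i=88, j=78: x = 88·92 + 78 = 8174.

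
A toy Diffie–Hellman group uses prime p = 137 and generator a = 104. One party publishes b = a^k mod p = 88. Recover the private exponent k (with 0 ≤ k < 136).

72

Baby-step giant-step with m = ceil(sqrt(136)) = 12.
Baby table (104^j mod 137 for j=0..11):
  0:1  1:104  2:130  3:94  4:49  5:27  6:68  7:85
  8:72  9:90  10:44  11:55
Giant step factor: 104^(-12) ≡ 4 (mod 137).
Scan 88·4^i mod 137 for i = 0, 1, …:
  i=0: 88   i=1: 78   i=2: 38   i=3: 15
  i=4: 60   i=5: 103   i=6: 1
Match at i=6, j=0: k = 6·12 + 0 = 72.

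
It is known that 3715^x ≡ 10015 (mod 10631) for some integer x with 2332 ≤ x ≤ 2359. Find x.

Compute 3715^2332 mod 10631 = 3382, then multiply by 3715 repeatedly:
  3715^2332=3382  3715^2333=8919  3715^2334=7889  3715^2335=8599  3715^2336=9761
  3715^2337=10405  3715^2338=259  3715^2339=5395  3715^2340=2990  3715^2341=9086
  3715^2342=1065  3715^2343=1743  3715^2344=966  3715^2345=6043  3715^2346=7704
  3715^2347=1708  3715^2348=9144  3715^2349=3915  3715^2350=1017  3715^2351=4150
  3715^2352=2300  3715^2353=7807  3715^2354=1637  3715^2355=523  3715^2356=8103
  3715^2357=6284  3715^2358=10015
Found 10015 at exponent 2358.

2358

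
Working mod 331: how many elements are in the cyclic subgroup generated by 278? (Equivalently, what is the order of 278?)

The order of 278 must divide p − 1 = 330 = 2 · 3 · 5 · 11.
Divisors: 1, 2, 3, 5, 6, 10, 11, 15, 22, 30, 33, 55, 66, 110, 165, 330.
Check each in increasing order: 278^1 ≡ 278;  278^2 ≡ 161;  278^3 ≡ 73;  278^5 ≡ 168;  278^6 ≡ 33;  278^10 ≡ 89;  278^11 ≡ 248;  278^15 ≡ 57;  278^22 ≡ 269;  278^30 ≡ 270;  278^33 ≡ 181;  278^55 ≡ 32;  278^66 ≡ 323;  278^110 ≡ 31;  278^165 ≡ 330;  278^330 ≡ 1.
Smallest exponent giving 1 is 330.

330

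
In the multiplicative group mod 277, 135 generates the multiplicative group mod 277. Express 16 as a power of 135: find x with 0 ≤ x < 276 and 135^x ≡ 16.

24

Baby-step giant-step with m = ceil(sqrt(276)) = 17.
Baby table (135^j mod 277 for j=0..16):
  0:1  1:135  2:220  3:61  4:202  5:124  6:120  7:134
  8:85  9:118  10:141  11:199  12:273  13:14  14:228  15:33
  16:23
Giant step factor: 135^(-17) ≡ 43 (mod 277).
Scan 16·43^i mod 277 for i = 0, 1, …:
  i=0: 16   i=1: 134
Match at i=1, j=7: x = 1·17 + 7 = 24.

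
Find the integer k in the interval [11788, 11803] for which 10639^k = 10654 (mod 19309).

11801

Compute 10639^11788 mod 19309 = 9762, then multiply by 10639 repeatedly:
  10639^11788=9762  10639^11789=14116  10639^11790=14031  10639^11791=17239  10639^11792=8839
  10639^11793=3291  10639^11794=5732  10639^11795=4926  10639^11796=3088  10639^11797=8623
  10639^11798=3038  10639^11799=17325  10639^11800=16270  10639^11801=10654
Found 10654 at exponent 11801.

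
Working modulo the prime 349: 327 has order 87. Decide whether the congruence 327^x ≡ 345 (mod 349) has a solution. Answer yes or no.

345 ∈ ⟨327⟩ iff 345^87 ≡ 1 (mod 349), since |⟨327⟩| = 87.
345^87 mod 349 = 1.
Since 1 = 1, 345 lies in the subgroup.

yes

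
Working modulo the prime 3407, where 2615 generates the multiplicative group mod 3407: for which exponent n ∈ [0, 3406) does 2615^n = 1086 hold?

Baby-step giant-step with m = ceil(sqrt(3406)) = 59.
Baby table (2615^j mod 3407 for j=0..58):
  0:1  1:2615  2:376  3:2024  4:1689  5:1263  6:1362  7:1315
  8:1062  9:425  10:693  11:3078  12:1636  13:2355  14:1876  15:3067
  16:127  17:1626  18:54  19:1523  20:3269  21:272  22:2624  23:62
  24:2001  25:2870  26:2836  27:2508  28:3352  29:2676  30:3169  31:1111
  32:2501  33:2082  34:44  35:2629  36:2916  37:474  38:2769  39:1060
  40:2009  41:3348  42:2437  43:1665  44:3236  45:2559  46:437  47:1410
  48:776  49:2075  50:2181  51:3404  52:2376  53:2279  54:742  55:1747
  56:3025  57:2728  58:2869
Giant step factor: 2615^(-59) ≡ 185 (mod 3407).
Scan 1086·185^i mod 3407 for i = 0, 1, …:
  i=0: 1086   i=1: 3304   i=2: 1387   i=3: 1070
  i=4: 344   i=5: 2314   i=6: 2215   i=7: 935
  i=8: 2625   i=9: 1831     …   i=44: 1614
  i=45: 2181
Match at i=45, j=50: n = 45·59 + 50 = 2705.

2705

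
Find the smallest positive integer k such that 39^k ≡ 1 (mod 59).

The order of 39 must divide p − 1 = 58 = 2 · 29.
Divisors: 1, 2, 29, 58.
Check each in increasing order: 39^1 ≡ 39;  39^2 ≡ 46;  39^29 ≡ 58;  39^58 ≡ 1.
Smallest exponent giving 1 is 58.

58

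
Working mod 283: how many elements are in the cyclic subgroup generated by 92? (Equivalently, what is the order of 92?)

The order of 92 must divide p − 1 = 282 = 2 · 3 · 47.
Divisors: 1, 2, 3, 6, 47, 94, 141, 282.
Check each in increasing order: 92^1 ≡ 92;  92^2 ≡ 257;  92^3 ≡ 155;  92^6 ≡ 253;  92^47 ≡ 44;  92^94 ≡ 238;  92^141 ≡ 1.
Smallest exponent giving 1 is 141.

141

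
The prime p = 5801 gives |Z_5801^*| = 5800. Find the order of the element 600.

5800

The order of 600 must divide p − 1 = 5800 = 2^3 · 5^2 · 29.
Divisors: 1, 2, 4, 5, 8, 10, 20, 25, 29, 40, 50, 58, 100, 116, 145, 200, 232, 290, 580, 725, 1160, 1450, 2900, 5800.
Check each in increasing order: 600^1 ≡ 600;  600^2 ≡ 338;  600^4 ≡ 4025;  600^5 ≡ 1784;  600^8 ≡ 4233;  600^10 ≡ 3708;  600^20 ≡ 894;  600^25 ≡ 5422;  600^29 ≡ 188;  600^40 ≡ 4499;  600^50 ≡ 4417;  600^58 ≡ 538;  600^100 ≡ 1126;  600^116 ≡ 5195;  600^145 ≡ 2092;  600^200 ≡ 3258;  600^232 ≡ 1773;  600^290 ≡ 2510;  600^580 ≡ 214;  600^725 ≡ 1011;  600^1160 ≡ 5189;  600^1450 ≡ 1145;  600^2900 ≡ 5800;  600^5800 ≡ 1.
Smallest exponent giving 1 is 5800.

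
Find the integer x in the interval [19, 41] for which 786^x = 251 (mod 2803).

Compute 786^19 mod 2803 = 1143, then multiply by 786 repeatedly:
  786^19=1143  786^20=1438  786^21=659  786^22=2222  786^23=223
  786^24=1492  786^25=1058  786^26=1900  786^27=2204  786^28=90
  786^29=665  786^30=1332  786^31=1433  786^32=2335  786^33=2148
  786^34=922  786^35=1518  786^36=1873  786^37=603  786^38=251
Found 251 at exponent 38.

38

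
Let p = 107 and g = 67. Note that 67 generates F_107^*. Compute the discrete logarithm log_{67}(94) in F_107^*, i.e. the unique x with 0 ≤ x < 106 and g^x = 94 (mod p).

13

Baby-step giant-step with m = ceil(sqrt(106)) = 11.
Baby table (67^j mod 107 for j=0..10):
  0:1  1:67  2:102  3:93  4:25  5:70  6:89  7:78
  8:90  9:38  10:85
Giant step factor: 67^(-11) ≡ 58 (mod 107).
Scan 94·58^i mod 107 for i = 0, 1, …:
  i=0: 94   i=1: 102
Match at i=1, j=2: x = 1·11 + 2 = 13.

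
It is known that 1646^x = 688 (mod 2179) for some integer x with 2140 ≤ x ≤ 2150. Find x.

Compute 1646^2140 mod 2179 = 688, then multiply by 1646 repeatedly:
  1646^2140=688
Found 688 at exponent 2140.

2140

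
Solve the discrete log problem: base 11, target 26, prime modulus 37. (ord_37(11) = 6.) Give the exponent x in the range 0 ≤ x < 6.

4

Successive powers of 11 modulo 37:
  11^0=1  11^1=11  11^2=10  11^3=36  11^4=26
So 11^4 ≡ 26 (mod 37), giving x = 4.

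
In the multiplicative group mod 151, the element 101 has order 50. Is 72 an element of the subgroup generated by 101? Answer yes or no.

yes

72 ∈ ⟨101⟩ iff 72^50 ≡ 1 (mod 151), since |⟨101⟩| = 50.
72^50 mod 151 = 1.
Since 1 = 1, 72 lies in the subgroup.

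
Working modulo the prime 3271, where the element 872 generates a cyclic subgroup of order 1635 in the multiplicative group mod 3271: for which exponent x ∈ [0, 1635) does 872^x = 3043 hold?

Baby-step giant-step with m = ceil(sqrt(1635)) = 41.
Baby table (872^j mod 3271 for j=0..40):
  0:1  1:872  2:1512  3:251  4:2986  5:76  6:852  7:427
  8:2721  9:1237  10:2505  11:2603  12:3013  13:723  14:2424  15:662
  16:1568  17:18  18:2612  19:1048  20:1247  21:1412  22:1368  23:2252
  24:1144  25:3184  26:2640  27:2567  28:1060  29:1898  30:3201  31:1109
  32:2103  33:2056  34:324  35:1222  36:2509  37:2820  38:2519  39:1727
  40:1284
Giant step factor: 872^(-41) ≡ 342 (mod 3271).
Scan 3043·342^i mod 3271 for i = 0, 1, …:
  i=0: 3043   i=1: 528   i=2: 671   i=3: 512
  i=4: 1741   i=5: 100   i=6: 1490   i=7: 2575
  i=8: 751   i=9: 1704     …   i=28: 2892
  i=29: 1222
Match at i=29, j=35: x = 29·41 + 35 = 1224.

1224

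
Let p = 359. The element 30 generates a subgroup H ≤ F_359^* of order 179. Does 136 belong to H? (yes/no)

yes

136 ∈ ⟨30⟩ iff 136^179 ≡ 1 (mod 359), since |⟨30⟩| = 179.
136^179 mod 359 = 1.
Since 1 = 1, 136 lies in the subgroup.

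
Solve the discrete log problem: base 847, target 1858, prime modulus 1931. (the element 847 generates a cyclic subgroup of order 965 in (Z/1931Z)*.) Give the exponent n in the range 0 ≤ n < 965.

Baby-step giant-step with m = ceil(sqrt(965)) = 32.
Baby table (847^j mod 1931 for j=0..31):
  0:1  1:847  2:1008  3:274  4:358  5:59  6:1698  7:1542
  8:718  9:1812  10:1550  11:1701  12:221  13:1811  14:703  15:693
  16:1878  17:1453  18:644  19:926  20:336  21:735  22:763  23:1307
  24:566  25:514  26:883  27:604  28:1804  29:567  30:1361  31:1891
Giant step factor: 847^(-32) ≡ 1291 (mod 1931).
Scan 1858·1291^i mod 1931 for i = 0, 1, …:
  i=0: 1858   i=1: 376   i=2: 735
Match at i=2, j=21: n = 2·32 + 21 = 85.

85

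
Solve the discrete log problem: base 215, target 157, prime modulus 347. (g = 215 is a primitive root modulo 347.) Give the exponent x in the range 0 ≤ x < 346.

68

Baby-step giant-step with m = ceil(sqrt(346)) = 19.
Baby table (215^j mod 347 for j=0..18):
  0:1  1:215  2:74  3:295  4:271  5:316  6:275  7:135
  8:224  9:274  10:267  11:150  12:326  13:343  14:181  15:51
  16:208  17:304  18:124
Giant step factor: 215^(-19) ≡ 247 (mod 347).
Scan 157·247^i mod 347 for i = 0, 1, …:
  i=0: 157   i=1: 262   i=2: 172   i=3: 150
Match at i=3, j=11: x = 3·19 + 11 = 68.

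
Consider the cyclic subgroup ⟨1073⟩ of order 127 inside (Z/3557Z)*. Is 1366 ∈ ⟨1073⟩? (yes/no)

1366 ∈ ⟨1073⟩ iff 1366^127 ≡ 1 (mod 3557), since |⟨1073⟩| = 127.
1366^127 mod 3557 = 1.
Since 1 = 1, 1366 lies in the subgroup.

yes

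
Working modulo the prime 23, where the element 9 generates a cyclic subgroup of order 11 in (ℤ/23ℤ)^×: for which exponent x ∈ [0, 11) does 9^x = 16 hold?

3

Successive powers of 9 modulo 23:
  9^0=1  9^1=9  9^2=12  9^3=16
So 9^3 ≡ 16 (mod 23), giving x = 3.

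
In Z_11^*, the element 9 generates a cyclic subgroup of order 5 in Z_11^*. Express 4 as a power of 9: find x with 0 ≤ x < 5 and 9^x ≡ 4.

Successive powers of 9 modulo 11:
  9^0=1  9^1=9  9^2=4
So 9^2 ≡ 4 (mod 11), giving x = 2.

2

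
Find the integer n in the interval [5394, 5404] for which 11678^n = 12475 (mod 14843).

Compute 11678^5394 mod 14843 = 7806, then multiply by 11678 repeatedly:
  11678^5394=7806  11678^5395=7605  11678^5396=5521  11678^5397=11089  11678^5398=7010
  11678^5399=3635  11678^5400=13393  11678^5401=2763  11678^5402=12475
Found 12475 at exponent 5402.

5402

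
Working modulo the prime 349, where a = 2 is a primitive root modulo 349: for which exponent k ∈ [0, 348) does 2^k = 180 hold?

20

Successive powers of 2 modulo 349:
  2^0=1  2^1=2  2^2=4  2^3=8  2^4=16  2^5=32
  2^6=64  2^7=128  2^8=256  2^9=163  2^10=326  2^11=303
  2^12=257  2^13=165  2^14=330  2^15=311  2^16=273  2^17=197
  2^18=45  2^19=90  2^20=180
So 2^20 ≡ 180 (mod 349), giving k = 20.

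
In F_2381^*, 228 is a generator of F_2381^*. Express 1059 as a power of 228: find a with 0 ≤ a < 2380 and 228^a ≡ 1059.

Baby-step giant-step with m = ceil(sqrt(2380)) = 49.
Baby table (228^j mod 2381 for j=0..48):
  0:1  1:228  2:1983  3:2115  4:1258  5:1104  6:1707  7:1093
  8:1580  9:709  10:2125  11:1157  12:1886  13:1428  14:1768  15:715
  16:1112  17:1150  18:290  19:1833  20:1249  21:1433  22:527  23:1106
  24:2163  25:297  26:1048  27:844  28:1952  29:2190  30:1691  31:2207
  32:805  33:203  34:1045  35:160  36:765  37:607  38:298  39:1276
  40:446  41:1686  42:1067  43:414  44:1533  45:1898  46:1783  47:1754
  48:2285
Giant step factor: 228^(-49) ≡ 2298 (mod 2381).
Scan 1059·2298^i mod 2381 for i = 0, 1, …:
  i=0: 1059   i=1: 200   i=2: 67   i=3: 1582
  i=4: 2030   i=5: 561   i=6: 1057   i=7: 366
  i=8: 575   i=9: 2276     …   i=40: 371
  i=41: 160
Match at i=41, j=35: a = 41·49 + 35 = 2044.

2044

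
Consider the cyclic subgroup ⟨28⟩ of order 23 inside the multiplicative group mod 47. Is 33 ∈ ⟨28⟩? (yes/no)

no

⟨28⟩ has order 23; its elements mod 47 are {1, 2, 3, 4, 6, 7, 8, 9, 12, 14, 16, 17, 18, 21, 24, 25, 27, 28, 32, 34, 36, 37, 42}.
33 is not in this set.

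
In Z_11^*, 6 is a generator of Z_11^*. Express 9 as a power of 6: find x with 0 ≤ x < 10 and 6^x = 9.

4

Successive powers of 6 modulo 11:
  6^0=1  6^1=6  6^2=3  6^3=7  6^4=9
So 6^4 ≡ 9 (mod 11), giving x = 4.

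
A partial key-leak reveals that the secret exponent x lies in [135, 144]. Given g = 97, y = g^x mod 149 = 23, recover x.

Compute 97^135 mod 149 = 70, then multiply by 97 repeatedly:
  97^135=70  97^136=85  97^137=50  97^138=82  97^139=57
  97^140=16  97^141=62  97^142=54  97^143=23
Found 23 at exponent 143.

143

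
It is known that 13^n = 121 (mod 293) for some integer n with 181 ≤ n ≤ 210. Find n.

Compute 13^181 mod 293 = 139, then multiply by 13 repeatedly:
  13^181=139  13^182=49  13^183=51  13^184=77  13^185=122
  13^186=121
Found 121 at exponent 186.

186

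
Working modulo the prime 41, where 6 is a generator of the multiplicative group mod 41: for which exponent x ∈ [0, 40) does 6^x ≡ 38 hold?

35

Successive powers of 6 modulo 41:
  6^0=1  6^1=6  6^2=36  6^3=11  6^4=25  6^5=27
  6^6=39  6^7=29  6^8=10  6^9=19  6^10=32  6^11=28
  6^12=4  6^13=24  6^14=21  6^15=3  6^16=18  6^17=26
  6^18=33  6^19=34  6^20=40  6^21=35  6^22=5  6^23=30
  6^24=16  6^25=14  6^26=2  6^27=12  6^28=31  6^29=22
  6^30=9  6^31=13  6^32=37  6^33=17  6^34=20  6^35=38
So 6^35 ≡ 38 (mod 41), giving x = 35.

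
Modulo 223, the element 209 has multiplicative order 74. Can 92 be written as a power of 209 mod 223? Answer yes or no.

no

92 ∈ ⟨209⟩ iff 92^74 ≡ 1 (mod 223), since |⟨209⟩| = 74.
92^74 mod 223 = 183.
Since 183 ≠ 1, 92 does not lie in the subgroup.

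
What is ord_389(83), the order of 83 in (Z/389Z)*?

388

The order of 83 must divide p − 1 = 388 = 2^2 · 97.
Divisors: 1, 2, 4, 97, 194, 388.
Check each in increasing order: 83^1 ≡ 83;  83^2 ≡ 276;  83^4 ≡ 321;  83^97 ≡ 115;  83^194 ≡ 388;  83^388 ≡ 1.
Smallest exponent giving 1 is 388.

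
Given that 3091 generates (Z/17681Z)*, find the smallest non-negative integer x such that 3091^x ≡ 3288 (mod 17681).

17049

Baby-step giant-step with m = ceil(sqrt(17680)) = 133.
Baby table (3091^j mod 17681 for j=0..132):
  0:1  1:3091  2:6541  3:8848  4:14342  5:4855  6:13317  7:1479
  8:9891  9:2632  10:2252  11:12299  12:2059  13:16890  14:12678  15:6602
  16:2908  17:6680  18:14153  19:4129  20:14738  21:8902  22:4446  23:4449
  24:13722  25:15664  26:6846  27:14510  28:11394  29:15983  30:2739  31:14731
  32:4946  33:11702  34:13237  35:1733  36:17041  37:2032  38:4157  39:12881
  40:15240  41:4656  42:17043  43:8214  44:17239  45:12896  46:8562  47:14366
  48:8315  49:11172  50:1659  51:479  52:13066  53:3602  54:12433  55:9590
  56:9334  57:13683  58:1201  59:16962  60:5377  61:167  62:3448  63:13806
  64:10093  65:8179  66:15140  67:13814  68:17140  69:7464  70:15200  71:4783
  72:2937  73:7914  74:9351  75:13187  76:6312  77:8249  78:1657  79:11978
  80:17665  81:3587  82:1430  83:17561  84:381  85:10725  86:16781  87:11698
  88:873  89:10931  90:17011  91:15388  92:2418  93:12656  94:9324  95:454
  96:6515  97:16887  98:3405  99:4660  100:11726  101:16697  102:17269  103:17221
  104:10301  105:14591  106:14231  107:15374  108:12187  109:9487  110:9219  111:11838
  112:9269  113:7259  114:380  115:7634  116:10240  117:2850  118:4212  119:6076
  120:3694  121:13909  122:10208  123:10024  124:7072  125:5836  126:4456  127:17678
  128:8408  129:15739  130:8818  131:10017  132:3116
Giant step factor: 3091^(-133) ≡ 3510 (mod 17681).
Scan 3288·3510^i mod 17681 for i = 0, 1, …:
  i=0: 3288   i=1: 12868   i=2: 9406   i=3: 4633
  i=4: 12991   i=5: 16792   i=6: 9147   i=7: 14955
  i=8: 14842   i=9: 7194     …   i=127: 8850
  i=128: 15664
Match at i=128, j=25: x = 128·133 + 25 = 17049.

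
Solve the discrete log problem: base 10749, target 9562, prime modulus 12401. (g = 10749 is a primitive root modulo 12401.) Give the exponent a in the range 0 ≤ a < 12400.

Baby-step giant-step with m = ceil(sqrt(12400)) = 112.
Baby table (10749^j mod 12401 for j=0..111):
  0:1  1:10749  2:884  3:2950  4:193  5:3590  6:9399  7:11305
  8:46  9:10815  10:3461  11:11690  12:8878  13:3927  14:10720  15:11589
  16:2116  17:1450  18:10394  19:4497  20:11556  21:7028  22:9481  23:12252
  24:10529  25:4695  26:6886  27:8446  28:10734  29:862  30:2091  31:5547
  32:695  33:5153  34:6731  35:4085  36:10125  37:2449  38:9379  39:7142
  40:7168  41:1419  42:12002  43:1895  44:6913  45:1045  46:9800  47:6106
  48:7302  49:3269  50:6448  51:363  52:7973  53:10867  54:4364  55:8054
  56:1065  57:1562  58:11385  59:4297  60:7129  61:3842  62:2328  63:10855
  64:11787  65:9847  66:2868  67:11647  68:5508  69:3118  70:7880  71:3290
  72:8959  73:6526  74:7918  75:2519  76:5348  77:7017  78:2851  79:2528
  80:2881  81:2572  82:4599  83:4265  84:10389  85:356  86:7136  87:4679
  88:8516  89:6703  90:737  91:10175  92:6656  93:3975  94:5830  95:4417
  96:7305  97:10714  98:9100  99:9213  100:8552  101:9236  102:7759  103:4766
  104:1203  105:9205  106:9367  107:2164  108:8961  109:3222  110:9686  111:8419
Giant step factor: 10749^(-112) ≡ 3921 (mod 12401).
Scan 9562·3921^i mod 12401 for i = 0, 1, …:
  i=0: 9562   i=1: 4379   i=2: 7075   i=3: 38
  i=4: 186   i=5: 10048   i=6: 231   i=7: 478
  i=8: 1687   i=9: 4994     …   i=63: 10960
  i=64: 4695
Match at i=64, j=25: a = 64·112 + 25 = 7193.

7193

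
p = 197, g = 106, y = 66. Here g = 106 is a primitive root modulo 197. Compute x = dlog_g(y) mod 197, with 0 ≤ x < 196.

19

Baby-step giant-step with m = ceil(sqrt(196)) = 14.
Baby table (106^j mod 197 for j=0..13):
  0:1  1:106  2:7  3:151  4:49  5:72  6:146  7:110
  8:37  9:179  10:62  11:71  12:40  13:103
Giant step factor: 106^(-14) ≡ 19 (mod 197).
Scan 66·19^i mod 197 for i = 0, 1, …:
  i=0: 66   i=1: 72
Match at i=1, j=5: x = 1·14 + 5 = 19.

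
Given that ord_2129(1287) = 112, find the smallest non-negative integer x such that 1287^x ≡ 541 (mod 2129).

Baby-step giant-step with m = ceil(sqrt(112)) = 11.
Baby table (1287^j mod 2129 for j=0..10):
  0:1  1:1287  2:7  3:493  4:49  5:1322  6:343  7:738
  8:272  9:908  10:1904
Giant step factor: 1287^(-11) ≡ 206 (mod 2129).
Scan 541·206^i mod 2129 for i = 0, 1, …:
  i=0: 541   i=1: 738
Match at i=1, j=7: x = 1·11 + 7 = 18.

18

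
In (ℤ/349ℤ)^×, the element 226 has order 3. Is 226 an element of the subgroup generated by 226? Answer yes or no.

yes

226 ∈ ⟨226⟩ iff 226^3 ≡ 1 (mod 349), since |⟨226⟩| = 3.
226^3 mod 349 = 1.
Since 1 = 1, 226 lies in the subgroup.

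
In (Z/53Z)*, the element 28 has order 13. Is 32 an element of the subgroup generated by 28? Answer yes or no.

no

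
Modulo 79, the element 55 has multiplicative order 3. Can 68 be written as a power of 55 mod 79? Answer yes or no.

no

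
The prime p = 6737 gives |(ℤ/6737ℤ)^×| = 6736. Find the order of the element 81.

1684

The order of 81 must divide p − 1 = 6736 = 2^4 · 421.
Divisors: 1, 2, 4, 8, 16, 421, 842, 1684, 3368, 6736.
Check each in increasing order: 81^1 ≡ 81;  81^2 ≡ 6561;  81^4 ≡ 4028;  81^8 ≡ 2088;  81^16 ≡ 905;  81^421 ≡ 4344;  81^842 ≡ 6736;  81^1684 ≡ 1.
Smallest exponent giving 1 is 1684.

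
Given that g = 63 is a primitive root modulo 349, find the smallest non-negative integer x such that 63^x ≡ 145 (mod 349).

308

Baby-step giant-step with m = ceil(sqrt(348)) = 19.
Baby table (63^j mod 349 for j=0..18):
  0:1  1:63  2:130  3:163  4:148  5:250  6:45  7:43
  8:266  9:6  10:29  11:82  12:280  13:190  14:104  15:270
  16:258  17:200  18:36
Giant step factor: 63^(-19) ≡ 347 (mod 349).
Scan 145·347^i mod 349 for i = 0, 1, …:
  i=0: 145   i=1: 59   i=2: 231   i=3: 236
  i=4: 226   i=5: 246   i=6: 206   i=7: 286
  i=8: 126   i=9: 97     …   i=15: 275
  i=16: 148
Match at i=16, j=4: x = 16·19 + 4 = 308.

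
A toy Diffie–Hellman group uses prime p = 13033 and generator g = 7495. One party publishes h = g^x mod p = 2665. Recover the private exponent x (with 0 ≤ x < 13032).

12730

Baby-step giant-step with m = ceil(sqrt(13032)) = 115.
Baby table (7495^j mod 13033 for j=0..114):
  0:1  1:7495  2:2795  3:4494  4:5258  5:9951  6:7919  7:623
  8:3571  9:7896  10:10700  11:4451  12:8798  13:7063  14:10172  15:9123
  16:5767  17:6237  18:9977  19:7294  20:8128  21:3118  22:1241  23:8766
  24:1817  25:11963  26:8678  27:6940  28:597  29:4196  30:391  31:11153
  32:11106  33:10732  34:9697  35:7007  36:7508  37:8999  38:1730  39:11548
  40:107  41:6952  42:12339  43:11670  44:2187  45:9084  46:188  47:1496
  48:4140  49:10760  50:11029  51:7069  52:3010  53:12860  54:6665  55:11719
  56:4518  57:2676  58:11866  59:11511  60:9518  61:7801  62:2457  63:12619
  64:11957  65:2807  66:3203  67:12732  68:11747  69:5850  70:2738  71:7368
  72:2339  73:1420  74:7972  75:6868  76:8343  77:11484  78:2648  79:10534
  80:11449  81:983  82:3940  83:10555  84:12448  85:7546  86:7083  87:3676
  88:12891  89:4416  90:7133  91:469  92:9278  93:7555  94:9373  95:2765
  96:1205  97:12639  98:5461  99:6575  100:1852  101:595  102:2239  103:7834
  104:2165  105:590  106:3863  107:6892  108:5761  109:366  110:6240  111:6396
  112:2646  113:8577  114:5859
Giant step factor: 7495^(-115) ≡ 4912 (mod 13033).
Scan 2665·4912^i mod 13033 for i = 0, 1, …:
  i=0: 2665   i=1: 5348   i=2: 7881   i=3: 3462
  i=4: 10312   i=5: 6306   i=6: 8664   i=7: 4823
  i=8: 9615   i=9: 10321     …   i=109: 11844
  i=110: 11449
Match at i=110, j=80: x = 110·115 + 80 = 12730.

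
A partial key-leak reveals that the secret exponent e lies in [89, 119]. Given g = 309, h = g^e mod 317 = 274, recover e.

Compute 309^89 mod 317 = 45, then multiply by 309 repeatedly:
  309^89=45  309^90=274
Found 274 at exponent 90.

90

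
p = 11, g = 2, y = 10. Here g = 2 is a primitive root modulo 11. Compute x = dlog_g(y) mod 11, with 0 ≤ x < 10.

Successive powers of 2 modulo 11:
  2^0=1  2^1=2  2^2=4  2^3=8  2^4=5  2^5=10
So 2^5 ≡ 10 (mod 11), giving x = 5.

5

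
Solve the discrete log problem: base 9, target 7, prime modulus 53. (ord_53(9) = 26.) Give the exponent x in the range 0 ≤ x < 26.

5

Successive powers of 9 modulo 53:
  9^0=1  9^1=9  9^2=28  9^3=40  9^4=42  9^5=7
So 9^5 ≡ 7 (mod 53), giving x = 5.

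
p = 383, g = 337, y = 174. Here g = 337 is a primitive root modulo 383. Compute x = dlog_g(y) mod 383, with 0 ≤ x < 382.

Baby-step giant-step with m = ceil(sqrt(382)) = 20.
Baby table (337^j mod 383 for j=0..19):
  0:1  1:337  2:201  3:329  4:186  5:253  6:235  7:297
  8:126  9:332  10:48  11:90  12:73  13:89  14:119  15:271
  16:173  17:85  18:303  19:233
Giant step factor: 337^(-20) ≡ 64 (mod 383).
Scan 174·64^i mod 383 for i = 0, 1, …:
  i=0: 174   i=1: 29   i=2: 324   i=3: 54
  i=4: 9   i=5: 193   i=6: 96   i=7: 16
  i=8: 258   i=9: 43   i=10: 71   i=11: 331
  i=12: 119
Match at i=12, j=14: x = 12·20 + 14 = 254.

254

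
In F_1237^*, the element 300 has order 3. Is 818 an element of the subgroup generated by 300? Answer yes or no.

no

⟨300⟩ has order 3; its elements mod 1237 are {1, 300, 936}.
818 is not in this set.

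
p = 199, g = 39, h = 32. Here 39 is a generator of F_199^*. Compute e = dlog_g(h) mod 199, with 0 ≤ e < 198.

58

Baby-step giant-step with m = ceil(sqrt(198)) = 15.
Baby table (39^j mod 199 for j=0..14):
  0:1  1:39  2:128  3:17  4:66  5:186  6:90  7:127
  8:177  9:137  10:169  11:24  12:140  13:87  14:10
Giant step factor: 39^(-15) ≡ 174 (mod 199).
Scan 32·174^i mod 199 for i = 0, 1, …:
  i=0: 32   i=1: 195   i=2: 100   i=3: 87
Match at i=3, j=13: e = 3·15 + 13 = 58.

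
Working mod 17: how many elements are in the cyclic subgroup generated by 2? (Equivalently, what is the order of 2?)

The order of 2 must divide p − 1 = 16 = 2^4.
Divisors: 1, 2, 4, 8, 16.
Check each in increasing order: 2^1 ≡ 2;  2^2 ≡ 4;  2^4 ≡ 16;  2^8 ≡ 1.
Smallest exponent giving 1 is 8.

8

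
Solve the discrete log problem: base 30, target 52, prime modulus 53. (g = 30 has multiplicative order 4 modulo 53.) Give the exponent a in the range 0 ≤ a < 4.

Successive powers of 30 modulo 53:
  30^0=1  30^1=30  30^2=52
So 30^2 ≡ 52 (mod 53), giving a = 2.

2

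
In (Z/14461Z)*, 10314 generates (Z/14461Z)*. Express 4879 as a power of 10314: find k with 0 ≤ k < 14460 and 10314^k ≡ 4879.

241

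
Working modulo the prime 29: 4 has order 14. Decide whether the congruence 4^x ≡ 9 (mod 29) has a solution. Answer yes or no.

⟨4⟩ has order 14; its elements mod 29 are {1, 4, 5, 6, 7, 9, 13, 16, 20, 22, 23, 24, 25, 28}.
9 is in this set.

yes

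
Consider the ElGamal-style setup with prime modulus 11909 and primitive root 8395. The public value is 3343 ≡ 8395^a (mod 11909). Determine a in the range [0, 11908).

2640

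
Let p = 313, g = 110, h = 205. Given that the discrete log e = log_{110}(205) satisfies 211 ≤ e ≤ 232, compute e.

232

Compute 110^211 mod 313 = 244, then multiply by 110 repeatedly:
  110^211=244  110^212=235  110^213=184  110^214=208  110^215=31
  110^216=280  110^217=126  110^218=88  110^219=290  110^220=287
  110^221=270  110^222=278  110^223=219  110^224=302  110^225=42
  110^226=238  110^227=201  110^228=200  110^229=90  110^230=197
  110^231=73  110^232=205
Found 205 at exponent 232.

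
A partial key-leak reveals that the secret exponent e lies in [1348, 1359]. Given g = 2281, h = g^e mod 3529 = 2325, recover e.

Compute 2281^1348 mod 3529 = 1643, then multiply by 2281 repeatedly:
  2281^1348=1643  2281^1349=3414  2281^1350=2360  2281^1351=1435  2281^1352=1852
  2281^1353=199  2281^1354=2207  2281^1355=1813  2281^1356=2994  2281^1357=699
  2281^1358=2840  2281^1359=2325
Found 2325 at exponent 1359.

1359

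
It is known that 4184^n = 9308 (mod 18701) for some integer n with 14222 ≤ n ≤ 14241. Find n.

14241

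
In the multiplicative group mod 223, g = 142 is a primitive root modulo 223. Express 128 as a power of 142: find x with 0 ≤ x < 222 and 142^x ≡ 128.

Baby-step giant-step with m = ceil(sqrt(222)) = 15.
Baby table (142^j mod 223 for j=0..14):
  0:1  1:142  2:94  3:191  4:139  5:114  6:132  7:12
  8:143  9:13  10:62  11:107  12:30  13:23  14:144
Giant step factor: 142^(-15) ≡ 141 (mod 223).
Scan 128·141^i mod 223 for i = 0, 1, …:
  i=0: 128   i=1: 208   i=2: 115   i=3: 159
  i=4: 119   i=5: 54   i=6: 32   i=7: 52
  i=8: 196   i=9: 207   i=10: 197   i=11: 125
  i=12: 8   i=13: 13
Match at i=13, j=9: x = 13·15 + 9 = 204.

204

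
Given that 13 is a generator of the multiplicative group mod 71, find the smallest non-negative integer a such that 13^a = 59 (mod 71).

27

Baby-step giant-step with m = ceil(sqrt(70)) = 9.
Baby table (13^j mod 71 for j=0..8):
  0:1  1:13  2:27  3:67  4:19  5:34  6:16  7:66
  8:6
Giant step factor: 13^(-9) ≡ 61 (mod 71).
Scan 59·61^i mod 71 for i = 0, 1, …:
  i=0: 59   i=1: 49   i=2: 7   i=3: 1
Match at i=3, j=0: a = 3·9 + 0 = 27.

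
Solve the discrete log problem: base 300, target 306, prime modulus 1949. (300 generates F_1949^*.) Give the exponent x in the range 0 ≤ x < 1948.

Baby-step giant-step with m = ceil(sqrt(1948)) = 45.
Baby table (300^j mod 1949 for j=0..44):
  0:1  1:300  2:346  3:503  4:827  5:577  6:1588  7:844
  8:1779  9:1623  10:1599  11:246  12:1687  13:1309  14:951  15:746
  16:1614  17:848  18:1030  19:1058  20:1662  21:1605  22:97  23:1814
  24:429  25:66  26:310  27:1397  28:65  29:10  30:1051  31:1511
  32:1132  33:474  34:1872  35:288  36:644  37:249  38:638  39:398
  40:511  41:1278  42:1396  43:1714  44:1613
Giant step factor: 300^(-45) ≡ 1163 (mod 1949).
Scan 306·1163^i mod 1949 for i = 0, 1, …:
  i=0: 306   i=1: 1160   i=2: 372   i=3: 1907
  i=4: 1828   i=5: 1554   i=6: 579   i=7: 972
  i=8: 16   i=9: 1067     …   i=35: 538
  i=36: 65
Match at i=36, j=28: x = 36·45 + 28 = 1648.

1648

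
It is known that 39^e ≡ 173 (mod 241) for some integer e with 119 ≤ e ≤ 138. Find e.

Compute 39^119 mod 241 = 173, then multiply by 39 repeatedly:
  39^119=173
Found 173 at exponent 119.

119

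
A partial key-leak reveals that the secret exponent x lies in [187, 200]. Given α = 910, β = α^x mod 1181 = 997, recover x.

197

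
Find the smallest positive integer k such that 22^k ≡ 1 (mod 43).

The order of 22 must divide p − 1 = 42 = 2 · 3 · 7.
Divisors: 1, 2, 3, 6, 7, 14, 21, 42.
Check each in increasing order: 22^1 ≡ 22;  22^2 ≡ 11;  22^3 ≡ 27;  22^6 ≡ 41;  22^7 ≡ 42;  22^14 ≡ 1.
Smallest exponent giving 1 is 14.

14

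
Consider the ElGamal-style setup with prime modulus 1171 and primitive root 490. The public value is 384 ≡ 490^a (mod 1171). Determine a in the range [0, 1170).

1008

Baby-step giant-step with m = ceil(sqrt(1170)) = 35.
Baby table (490^j mod 1171 for j=0..34):
  0:1  1:490  2:45  3:972  4:854  5:413  6:958  7:1020
  8:954  9:231  10:774  11:1027  12:871  13:546  14:552  15:1150
  16:249  17:226  18:666  19:802  20:695  21:960  22:829  23:1044
  24:1004  25:140  26:682  27:445  28:244  29:118  30:441  31:626
  32:1109  33:66  34:723
Giant step factor: 490^(-35) ≡ 248 (mod 1171).
Scan 384·248^i mod 1171 for i = 0, 1, …:
  i=0: 384   i=1: 381   i=2: 808   i=3: 143
  i=4: 334   i=5: 862   i=6: 654   i=7: 594
  i=8: 937   i=9: 518     …   i=27: 1002
  i=28: 244
Match at i=28, j=28: a = 28·35 + 28 = 1008.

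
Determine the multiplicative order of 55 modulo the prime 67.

The order of 55 must divide p − 1 = 66 = 2 · 3 · 11.
Divisors: 1, 2, 3, 6, 11, 22, 33, 66.
Check each in increasing order: 55^1 ≡ 55;  55^2 ≡ 10;  55^3 ≡ 14;  55^6 ≡ 62;  55^11 ≡ 37;  55^22 ≡ 29;  55^33 ≡ 1.
Smallest exponent giving 1 is 33.

33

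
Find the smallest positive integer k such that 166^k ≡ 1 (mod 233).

232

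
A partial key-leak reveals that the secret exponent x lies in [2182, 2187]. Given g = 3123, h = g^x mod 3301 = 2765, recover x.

2184

Compute 3123^2182 mod 3301 = 1982, then multiply by 3123 repeatedly:
  3123^2182=1982  3123^2183=411  3123^2184=2765
Found 2765 at exponent 2184.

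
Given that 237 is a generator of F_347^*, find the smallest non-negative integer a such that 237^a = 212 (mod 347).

152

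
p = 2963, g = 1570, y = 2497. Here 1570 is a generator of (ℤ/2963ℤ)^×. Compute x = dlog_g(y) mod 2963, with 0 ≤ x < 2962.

Baby-step giant-step with m = ceil(sqrt(2962)) = 55.
Baby table (1570^j mod 2963 for j=0..54):
  0:1  1:1570  2:2647  3:1664  4:2077  5:1590  6:1454  7:1270
  8:2764  9:1648  10:661  11:720  12:1497  13:631  14:1028  15:2088
  16:1082  17:941  18:1796  19:1907  20:1360  21:1840  22:2838  23:2271
  24:981  25:2373  26:1119  27:2734  28:1956  29:1252  30:1171  31:1410
  32:339  33:1853  34:2507  35:1126  36:1872  37:2707  38:1048  39:895
  40:688  41:1628  42:1854  43:1114  44:810  45:573  46:1821  47:2638
  48:2349  49:1958  50:1429  51:539  52:1775  53:1530  54:2070
Giant step factor: 1570^(-55) ≡ 2215 (mod 2963).
Scan 2497·2215^i mod 2963 for i = 0, 1, …:
  i=0: 2497   i=1: 1897   i=2: 321   i=3: 2858
  i=4: 1502   i=5: 2444   i=6: 59   i=7: 313
  i=8: 2916   i=9: 2563     …   i=40: 703
  i=41: 1570
Match at i=41, j=1: x = 41·55 + 1 = 2256.

2256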